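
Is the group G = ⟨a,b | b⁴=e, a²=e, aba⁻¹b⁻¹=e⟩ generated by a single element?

|G| = 8, but the maximum element order in G is 4 < 8. No single element generates all of G, so G is not cyclic.

Answer: No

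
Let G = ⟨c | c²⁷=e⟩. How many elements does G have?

G is generated by a single element, so G is cyclic. The relator gives c²⁷ = e and no smaller power is forced to be e, so the 27 powers {c, e, c², c³, c⁴, c⁵, c⁶, c⁷, c⁸, c⁹, c²², c²³, c²¹, c²⁰, c²⁴, c²⁵, c²⁶, c¹², c¹³, c¹¹, c¹⁰, c¹⁴, c¹⁵, c¹⁶, c¹⁷, c¹⁸, c¹⁹} are distinct. Hence |G| = 27.

Answer: 27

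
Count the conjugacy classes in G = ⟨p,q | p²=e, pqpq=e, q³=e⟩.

The conjugacy classes (representative and size) are:
  [e] (size 1), [pq²] (size 3), [q²] (size 2).
Class equation: 1 + 3 + 2 = 6 = |G|. So G has 3 conjugacy classes.

Answer: 3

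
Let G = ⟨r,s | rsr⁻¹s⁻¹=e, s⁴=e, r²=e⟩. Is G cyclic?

|G| = 8, but the maximum element order in G is 4 < 8. No single element generates all of G, so G is not cyclic.

Answer: No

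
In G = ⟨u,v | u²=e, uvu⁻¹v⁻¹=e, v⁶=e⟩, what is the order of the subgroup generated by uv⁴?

|⟨uv⁴⟩| equals the order of uv⁴. Compute successive powers until reaching e:
  (uv⁴)¹ = uv⁴, (uv⁴)² = v², (uv⁴)³ = u, (uv⁴)⁴ = v⁴, (uv⁴)⁵ = uv², (uv⁴)⁶ = e.
The smallest positive k with (uv⁴)ᵏ = e is 6, so |⟨uv⁴⟩| = 6.

Answer: 6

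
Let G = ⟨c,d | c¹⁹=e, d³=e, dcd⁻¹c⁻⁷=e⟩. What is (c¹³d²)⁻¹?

The order of (c¹³d²) is 3 (smallest k with (c¹³d²)ᵏ = e), so (c¹³d²)⁻¹ = (c¹³d²)² = c⁴d.
Check: (c¹³d²) · (c⁴d) → (c¹³d²) · c⁴ = d²;   (d²) · d = e, giving e as required.

Answer: c⁴d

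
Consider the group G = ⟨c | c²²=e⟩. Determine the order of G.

G is generated by a single element, so G is cyclic. The relator gives c²² = e and no smaller power is forced to be e, so the 22 powers {c, e, c², c³, c⁴, c⁵, c⁶, c⁷, c⁸, c⁹, c²¹, c²⁰, c¹², c¹³, c¹¹, c¹⁰, c¹⁴, c¹⁵, c¹⁶, c¹⁷, c¹⁸, c¹⁹} are distinct. Hence |G| = 22.

Answer: 22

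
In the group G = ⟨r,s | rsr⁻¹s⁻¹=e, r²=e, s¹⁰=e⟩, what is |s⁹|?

Compute successive powers until reaching e:
  (s⁹)¹ = s⁹, (s⁹)² = s⁸, (s⁹)³ = s⁷, (s⁹)⁴ = s⁶, (s⁹)⁵ = s⁵, (s⁹)⁶ = s⁴, (s⁹)⁷ = s³, (s⁹)⁸ = s², (s⁹)⁹ = s, (s⁹)¹⁰ = e.
The smallest positive k with (s⁹)ᵏ = e is 10.

Answer: 10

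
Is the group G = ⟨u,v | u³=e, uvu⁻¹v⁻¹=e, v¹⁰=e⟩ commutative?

Each pair of generators commutes: u·v = uv = v·u. Since the generators pairwise commute, every element of G commutes with every other, so G is abelian.

Answer: Yes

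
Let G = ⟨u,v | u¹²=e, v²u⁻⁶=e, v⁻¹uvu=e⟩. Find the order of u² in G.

Compute successive powers until reaching e:
  (u²)¹ = u², (u²)² = u⁴, (u²)³ = u⁶, (u²)⁴ = u⁸, (u²)⁵ = u¹⁰, (u²)⁶ = e.
The smallest positive k with (u²)ᵏ = e is 6.

Answer: 6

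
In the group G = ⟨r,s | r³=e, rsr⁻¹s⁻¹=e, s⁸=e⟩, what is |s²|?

Compute successive powers until reaching e:
  (s²)¹ = s², (s²)² = s⁴, (s²)³ = s⁶, (s²)⁴ = e.
The smallest positive k with (s²)ᵏ = e is 4.

Answer: 4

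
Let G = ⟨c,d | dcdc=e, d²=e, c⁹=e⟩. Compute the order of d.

Compute successive powers until reaching e:
  d¹ = d, d² = e.
The smallest positive k with dᵏ = e is 2.

Answer: 2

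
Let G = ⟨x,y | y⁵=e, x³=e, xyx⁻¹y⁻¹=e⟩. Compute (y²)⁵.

Compute successive powers of (y²), reducing at each step:
  (y²)²: (y²) · y² = y⁴
  (y²)³: (y⁴) · y² = y
  (y²)⁴: y · y² = y³
  (y²)⁵: (y³) · y² = e

Answer: e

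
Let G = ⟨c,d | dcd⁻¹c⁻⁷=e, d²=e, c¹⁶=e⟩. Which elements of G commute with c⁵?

⟨c⁵⟩ ⊆ C_G(c⁵) since powers of c⁵ commute with c⁵; so |C_G(c⁵)| ≥ |⟨c⁵⟩| = 16.
By orbit–stabilizer, |C_G(c⁵)| = |G| / |conj. class of c⁵| = 32 / 2 = 16.
The 16 elements commuting with c⁵ are {e, c, c², c³, c⁴, c⁵, c⁶, c⁷, c⁸, c⁹, c¹⁰, c¹¹, c¹², c¹³, c¹⁴, c¹⁵}.

Answer: {e, c, c², c³, c⁴, c⁵, c⁶, c⁷, c⁸, c⁹, c¹⁰, c¹¹, c¹², c¹³, c¹⁴, c¹⁵}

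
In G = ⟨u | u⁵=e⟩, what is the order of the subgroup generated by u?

|⟨u⟩| equals the order of u. Compute successive powers until reaching e:
  u¹ = u, u² = u², u³ = u³, u⁴ = u⁴, u⁵ = e.
The smallest positive k with uᵏ = e is 5, so |⟨u⟩| = 5.

Answer: 5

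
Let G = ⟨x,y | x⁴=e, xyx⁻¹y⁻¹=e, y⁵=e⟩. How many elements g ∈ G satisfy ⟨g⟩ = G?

G is cyclic of order 20. An element generates G iff its order is 20, and a cyclic group of order 20 has exactly φ(20) = 8 such elements.

Answer: 8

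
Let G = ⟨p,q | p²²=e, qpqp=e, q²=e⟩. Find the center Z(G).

An element z ∈ Z(G) iff z commutes with every generator.
For example p¹¹ is central: (p¹¹)·p = p¹² = p·(p¹¹); (p¹¹)·q = p¹¹q = q·(p¹¹).
Whereas p ∉ Z(G) since p·q = pq ≠ p²¹q = q·p.
Checking each of the 44 elements this way gives Z(G) = {e, p¹¹}, of order 2.

Answer: {e, p¹¹}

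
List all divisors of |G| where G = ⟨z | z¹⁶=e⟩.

|G| = 16 = 2⁴. By Lagrange's theorem the order of any subgroup divides 16; the divisors of 16 are 1, 2, 4, 8, 16.

Answer: 1, 2, 4, 8, 16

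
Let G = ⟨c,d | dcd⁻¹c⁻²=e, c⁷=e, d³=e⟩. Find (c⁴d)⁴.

Compute successive powers of (c⁴d), reducing at each step:
  (c⁴d)²: (c⁴d) · c⁴ = c⁵d;   (c⁵d) · d = c⁵d²
  (c⁴d)³: (c⁵d²) · c⁴ = d²;   (d²) · d = e
  (c⁴d)⁴: e · c⁴ = c⁴;   (c⁴) · d = c⁴d

Answer: c⁴d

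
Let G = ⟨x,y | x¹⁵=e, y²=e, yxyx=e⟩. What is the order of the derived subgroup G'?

G' = [G, G] is generated by all commutators. The generator-pair commutators are: [x, y] = x².
The subgroup they normally generate is {e, x, x², x³, x⁴, x⁵, x⁶, x⁷, x⁸, x⁹, x¹⁰, x¹¹, x¹², x¹³, x¹⁴}, of order 15.
Check: |G/G'| = 30/15 = 2 is the order of the abelianisation.

Answer: 15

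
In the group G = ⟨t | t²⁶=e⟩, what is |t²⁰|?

Compute successive powers until reaching e:
  (t²⁰)¹ = t²⁰, (t²⁰)² = t¹⁴, (t²⁰)³ = t⁸, (t²⁰)⁴ = t², (t²⁰)⁵ = t²², (t²⁰)⁶ = t¹⁶, (t²⁰)⁷ = t¹⁰, (t²⁰)⁸ = t⁴, (t²⁰)⁹ = t²⁴, (t²⁰)¹⁰ = t¹⁸, (t²⁰)¹¹ = t¹², (t²⁰)¹² = t⁶, (t²⁰)¹³ = e.
The smallest positive k with (t²⁰)ᵏ = e is 13.

Answer: 13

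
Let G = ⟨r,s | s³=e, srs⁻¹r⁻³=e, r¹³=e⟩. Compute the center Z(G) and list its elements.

An element z ∈ Z(G) iff z commutes with every generator.
For example e is central: e·r = r = r·e; e·s = s = s·e.
Whereas r ∉ Z(G) since r·s = rs ≠ r³s = s·r.
Checking each of the 39 elements this way gives Z(G) = {e}, of order 1.

Answer: {e}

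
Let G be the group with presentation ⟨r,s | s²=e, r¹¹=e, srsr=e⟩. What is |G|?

Enumerate words in the generators, reducing via the relations: the distinct elements are
  {e, r, s, rs, r², r³, r⁴, r⁵, r⁶, r⁷, r⁸, r⁹, r²s, r³s, r¹⁰, r⁴s, r⁵s, r⁶s, r⁷s, r⁸s, r⁹s, r¹⁰s}.
No further products give new elements, so |G| = 22.

Answer: 22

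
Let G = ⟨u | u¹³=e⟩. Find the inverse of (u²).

The order of (u²) is 13 (smallest k with (u²)ᵏ = e), so (u²)⁻¹ = (u²)¹² = u¹¹.
Check: (u²) · (u¹¹) → (u²) · u¹¹ = e, giving e as required.

Answer: u¹¹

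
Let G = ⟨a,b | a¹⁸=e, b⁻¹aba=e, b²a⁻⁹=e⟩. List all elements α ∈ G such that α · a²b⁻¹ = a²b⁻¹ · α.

⟨a²b⁻¹⟩ ⊆ C_G(a²b⁻¹) since powers of a²b⁻¹ commute with a²b⁻¹; so |C_G(a²b⁻¹)| ≥ |⟨a²b⁻¹⟩| = 4.
By orbit–stabilizer, |C_G(a²b⁻¹)| = |G| / |conj. class of a²b⁻¹| = 36 / 9 = 4.
The 4 elements commuting with a²b⁻¹ are {e, a⁹, a²b, a²b⁻¹}.

Answer: {e, a⁹, a²b, a²b⁻¹}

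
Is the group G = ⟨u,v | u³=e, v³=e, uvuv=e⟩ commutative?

u·v = uv but v·u = u²v², so u·v ≠ v·u and G is not abelian.

Answer: No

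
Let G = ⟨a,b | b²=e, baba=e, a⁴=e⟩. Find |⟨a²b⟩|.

|⟨a²b⟩| equals the order of a²b. Compute successive powers until reaching e:
  (a²b)¹ = a²b, (a²b)² = e.
The smallest positive k with (a²b)ᵏ = e is 2, so |⟨a²b⟩| = 2.

Answer: 2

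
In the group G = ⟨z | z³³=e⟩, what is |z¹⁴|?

Compute successive powers until reaching e:
  (z¹⁴)¹ = z¹⁴, (z¹⁴)² = z²⁸, (z¹⁴)³ = z⁹, (z¹⁴)⁴ = z²³, (z¹⁴)⁵ = z⁴, (z¹⁴)⁶ = z¹⁸, (z¹⁴)⁷ = z³², (z¹⁴)⁸ = z¹³, (z¹⁴)⁹ = z²⁷, (z¹⁴)¹⁰ = z⁸, (z¹⁴)¹¹ = z²², (z¹⁴)¹² = z³, (z¹⁴)¹³ = z¹⁷, (z¹⁴)¹⁴ = z³¹, (z¹⁴)¹⁵ = z¹², (z¹⁴)¹⁶ = z²⁶, (z¹⁴)¹⁷ = z⁷, (z¹⁴)¹⁸ = z²¹, (z¹⁴)¹⁹ = z², (z¹⁴)²⁰ = z¹⁶, (z¹⁴)²¹ = z³⁰, (z¹⁴)²² = z¹¹, (z¹⁴)²³ = z²⁵, (z¹⁴)²⁴ = z⁶, (z¹⁴)²⁵ = z²⁰, (z¹⁴)²⁶ = z, (z¹⁴)²⁷ = z¹⁵, (z¹⁴)²⁸ = z²⁹, (z¹⁴)²⁹ = z¹⁰, (z¹⁴)³⁰ = z²⁴, (z¹⁴)³¹ = z⁵, (z¹⁴)³² = z¹⁹, (z¹⁴)³³ = e.
The smallest positive k with (z¹⁴)ᵏ = e is 33.

Answer: 33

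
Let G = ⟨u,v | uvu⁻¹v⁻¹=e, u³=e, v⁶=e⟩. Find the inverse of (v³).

The order of (v³) is 2 (smallest k with (v³)ᵏ = e), so (v³)⁻¹ = (v³)¹ = v³.
Check: (v³) · (v³) → (v³) · v³ = e, giving e as required.

Answer: v³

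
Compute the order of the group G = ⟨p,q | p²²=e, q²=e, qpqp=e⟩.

Enumerate words in the generators, reducing via the relations: the distinct elements are
  {e, p, q, pq, p², p³, p⁴, p⁵, p⁶, p⁷, p⁸, p⁹, p²q, p²¹, p²⁰, p³q, p¹², p¹³, p¹¹, p¹⁰, p¹⁴, p¹⁵, p¹⁶, p¹⁷, p¹⁸, p¹⁹, p⁴q, p⁵q, p⁶q, p⁷q, p⁸q, p⁹q, p²¹q, p²⁰q, p¹²q, p¹³q, p¹¹q, p¹⁰q, p¹⁴q, p¹⁵q, p¹⁶q, p¹⁷q, p¹⁸q, p¹⁹q}.
No further products give new elements, so |G| = 44.

Answer: 44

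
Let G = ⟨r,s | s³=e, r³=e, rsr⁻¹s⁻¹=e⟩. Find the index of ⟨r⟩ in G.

First find ord(r) by computing successive powers:
  r¹ = r, r² = r², r³ = e.
So |⟨r⟩| = ord(r) = 3. With |G| = 9, by Lagrange [G : ⟨r⟩] = 9/3 = 3.

Answer: 3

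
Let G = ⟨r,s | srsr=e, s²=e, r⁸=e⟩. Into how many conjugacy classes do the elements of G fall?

The conjugacy classes (representative and size) are:
  [e] (size 1), [r] (size 2), [r⁶] (size 2), [r³] (size 2), [r⁴] (size 1), [s] (size 4), [r⁵s] (size 4).
Class equation: 1 + 2 + 2 + 2 + 1 + 4 + 4 = 16 = |G|. So G has 7 conjugacy classes.

Answer: 7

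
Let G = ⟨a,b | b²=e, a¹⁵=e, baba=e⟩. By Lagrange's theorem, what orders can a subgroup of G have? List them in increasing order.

|G| = 30 = 2 · 3 · 5. By Lagrange's theorem the order of any subgroup divides 30; the divisors of 30 are 1, 2, 3, 5, 6, 10, 15, 30.

Answer: 1, 2, 3, 5, 6, 10, 15, 30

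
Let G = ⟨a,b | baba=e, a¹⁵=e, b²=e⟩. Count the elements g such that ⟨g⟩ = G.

⟨g⟩ = G would require ord(g) = |G| = 30, but the maximum element order in G is 15 < 30. So G is not cyclic and no single element generates it: the count is 0.

Answer: 0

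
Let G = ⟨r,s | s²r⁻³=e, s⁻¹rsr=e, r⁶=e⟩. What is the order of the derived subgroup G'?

G' = [G, G] is generated by all commutators. The generator-pair commutators are: [r, s] = r².
The subgroup they normally generate is {e, r², r⁴}, of order 3.
Check: |G/G'| = 12/3 = 4 is the order of the abelianisation.

Answer: 3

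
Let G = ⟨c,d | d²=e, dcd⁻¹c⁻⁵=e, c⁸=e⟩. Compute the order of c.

Compute successive powers until reaching e:
  c¹ = c, c² = c², c³ = c³, c⁴ = c⁴, c⁵ = c⁵, c⁶ = c⁶, c⁷ = c⁷, c⁸ = e.
The smallest positive k with cᵏ = e is 8.

Answer: 8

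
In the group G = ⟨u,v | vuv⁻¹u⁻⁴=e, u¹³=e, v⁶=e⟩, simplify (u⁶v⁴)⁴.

Compute successive powers of (u⁶v⁴), reducing at each step:
  (u⁶v⁴)²: (u⁶v⁴) · u⁶ = u⁸v⁴;   (u⁸v⁴) · v⁴ = u⁸v²
  (u⁶v⁴)³: (u⁸v²) · u⁶ = v²;   (v²) · v⁴ = e
  (u⁶v⁴)⁴: e · u⁶ = u⁶;   (u⁶) · v⁴ = u⁶v⁴

Answer: u⁶v⁴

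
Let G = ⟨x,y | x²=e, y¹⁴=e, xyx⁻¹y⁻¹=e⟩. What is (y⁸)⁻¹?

The order of (y⁸) is 7 (smallest k with (y⁸)ᵏ = e), so (y⁸)⁻¹ = (y⁸)⁶ = y⁶.
Check: (y⁸) · (y⁶) → (y⁸) · y⁶ = e, giving e as required.

Answer: y⁶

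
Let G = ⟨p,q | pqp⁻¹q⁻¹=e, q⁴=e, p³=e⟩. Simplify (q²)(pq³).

Compute (q²) · (pq³) by multiplying left to right and reducing via the relations at each step:
  (q²) · p = pq²
  (pq²) · q³ = pq

Answer: pq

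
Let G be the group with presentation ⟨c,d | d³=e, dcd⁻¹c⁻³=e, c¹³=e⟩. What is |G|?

Enumerate words in the generators, reducing via the relations: the distinct elements are
  {c, d, e, cd, c², c³, c⁴, c⁵, c⁶, c⁷, c⁸, c⁹, d², cd², c²d, c³d, c¹², c¹¹, c¹⁰, c⁴d, c⁵d, c⁶d, c⁷d, c⁸d, c⁹d, c²d², c³d², c¹²d, c¹¹d, c¹⁰d, c⁴d², c⁵d², c⁶d², c⁷d², c⁸d², c⁹d², c¹²d², c¹¹d², c¹⁰d²}.
No further products give new elements, so |G| = 39.

Answer: 39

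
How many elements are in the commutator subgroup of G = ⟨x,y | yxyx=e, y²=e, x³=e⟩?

G' = [G, G] is generated by all commutators. The generator-pair commutators are: [x, y] = x².
The subgroup they normally generate is {e, x, x²}, of order 3.
Check: |G/G'| = 6/3 = 2 is the order of the abelianisation.

Answer: 3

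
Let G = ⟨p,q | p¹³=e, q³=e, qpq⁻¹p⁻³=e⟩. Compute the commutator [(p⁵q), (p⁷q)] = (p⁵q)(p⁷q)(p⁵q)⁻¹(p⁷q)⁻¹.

[(p⁵q), (p⁷q)] = (p⁵q)·(p⁷q)·(p⁵q)⁻¹·(p⁷q)⁻¹.
  (p⁵q) · (p⁷q) = q²
  (q²) · (p⁷q²) = p¹¹q
  (p¹¹q) · (p²q²) = p⁴

Answer: p⁴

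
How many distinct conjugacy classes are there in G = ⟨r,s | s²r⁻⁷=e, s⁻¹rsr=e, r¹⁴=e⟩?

The conjugacy classes (representative and size) are:
  [e] (size 1), [r¹³] (size 2), [r¹²] (size 2), [r¹¹] (size 2), [r⁴] (size 2), [r⁵] (size 2), [r⁸] (size 2), [r⁷] (size 1), [r⁵s⁻¹] (size 7), [r⁵s] (size 7).
Class equation: 1 + 2 + 2 + 2 + 2 + 2 + 2 + 1 + 7 + 7 = 28 = |G|. So G has 10 conjugacy classes.

Answer: 10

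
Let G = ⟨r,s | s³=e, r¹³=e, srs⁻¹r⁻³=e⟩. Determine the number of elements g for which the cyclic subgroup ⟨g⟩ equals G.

⟨g⟩ = G would require ord(g) = |G| = 39, but the maximum element order in G is 13 < 39. So G is not cyclic and no single element generates it: the count is 0.

Answer: 0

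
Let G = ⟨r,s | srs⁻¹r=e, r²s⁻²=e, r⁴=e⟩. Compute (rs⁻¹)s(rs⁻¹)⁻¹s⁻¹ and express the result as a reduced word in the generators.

[(rs⁻¹), s] = (rs⁻¹)·s·(rs⁻¹)⁻¹·s⁻¹.
  (rs⁻¹) · s = r
  r · (rs) = s⁻¹
  (s⁻¹) · (s⁻¹) = r²

Answer: r²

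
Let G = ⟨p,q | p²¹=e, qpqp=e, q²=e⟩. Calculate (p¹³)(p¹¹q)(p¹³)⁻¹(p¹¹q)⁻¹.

[(p¹³), (p¹¹q)] = (p¹³)·(p¹¹q)·(p¹³)⁻¹·(p¹¹q)⁻¹.
  (p¹³) · (p¹¹q) = p³q
  (p³q) · (p⁸) = p¹⁶q
  (p¹⁶q) · (p¹¹q) = p⁵

Answer: p⁵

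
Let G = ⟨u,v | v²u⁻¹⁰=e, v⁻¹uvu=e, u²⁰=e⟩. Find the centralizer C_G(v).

⟨v⟩ ⊆ C_G(v) since powers of v commute with v; so |C_G(v)| ≥ |⟨v⟩| = 4.
By orbit–stabilizer, |C_G(v)| = |G| / |conj. class of v| = 40 / 10 = 4.
The 4 elements commuting with v are {e, u¹⁰, v, v⁻¹}.

Answer: {e, u¹⁰, v, v⁻¹}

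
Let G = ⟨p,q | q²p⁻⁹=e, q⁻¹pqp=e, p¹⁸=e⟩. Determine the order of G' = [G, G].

G' = [G, G] is generated by all commutators. The generator-pair commutators are: [p, q] = p².
The subgroup they normally generate is {e, p², p⁴, p⁶, p⁸, p¹⁰, p¹², p¹⁴, p¹⁶}, of order 9.
Check: |G/G'| = 36/9 = 4 is the order of the abelianisation.

Answer: 9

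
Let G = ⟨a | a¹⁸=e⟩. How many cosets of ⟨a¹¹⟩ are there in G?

First find ord(a¹¹) by computing successive powers:
  (a¹¹)¹ = a¹¹, (a¹¹)² = a⁴, (a¹¹)³ = a¹⁵, (a¹¹)⁴ = a⁸, (a¹¹)⁵ = a, (a¹¹)⁶ = a¹², (a¹¹)⁷ = a⁵, (a¹¹)⁸ = a¹⁶, (a¹¹)⁹ = a⁹, (a¹¹)¹⁰ = a², (a¹¹)¹¹ = a¹³, (a¹¹)¹² = a⁶, (a¹¹)¹³ = a¹⁷, (a¹¹)¹⁴ = a¹⁰, (a¹¹)¹⁵ = a³, (a¹¹)¹⁶ = a¹⁴, (a¹¹)¹⁷ = a⁷, (a¹¹)¹⁸ = e.
So |⟨a¹¹⟩| = ord(a¹¹) = 18. With |G| = 18, by Lagrange [G : ⟨a¹¹⟩] = 18/18 = 1.

Answer: 1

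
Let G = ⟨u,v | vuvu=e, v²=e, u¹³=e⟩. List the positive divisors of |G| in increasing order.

|G| = 26 = 2 · 13. By Lagrange's theorem the order of any subgroup divides 26; the divisors of 26 are 1, 2, 13, 26.

Answer: 1, 2, 13, 26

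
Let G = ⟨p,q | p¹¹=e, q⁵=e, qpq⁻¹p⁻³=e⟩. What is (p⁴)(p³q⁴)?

Compute (p⁴) · (p³q⁴) by multiplying left to right and reducing via the relations at each step:
  (p⁴) · p³ = p⁷
  (p⁷) · q⁴ = p⁷q⁴

Answer: p⁷q⁴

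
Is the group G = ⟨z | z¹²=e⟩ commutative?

G has a single generator, so G is cyclic and hence abelian.

Answer: Yes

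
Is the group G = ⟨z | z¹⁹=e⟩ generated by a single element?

|G| = 19. The element z has order 19 (its powers give 19 distinct elements), so ⟨z⟩ = G and G is cyclic.

Answer: Yes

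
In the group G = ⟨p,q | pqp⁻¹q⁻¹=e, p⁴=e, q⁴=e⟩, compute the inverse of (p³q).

The order of (p³q) is 4 (smallest k with (p³q)ᵏ = e), so (p³q)⁻¹ = (p³q)³ = pq³.
Check: (p³q) · (pq³) → (p³q) · p = q;   q · q³ = e, giving e as required.

Answer: pq³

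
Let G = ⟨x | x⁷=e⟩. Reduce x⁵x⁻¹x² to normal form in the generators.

Multiply left to right, reducing at each step:
  (x⁵) · x⁻¹ = x⁴
  (x⁴) · x² = x⁶

Answer: x⁶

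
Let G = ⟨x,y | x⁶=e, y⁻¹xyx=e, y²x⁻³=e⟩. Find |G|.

Enumerate words in the generators, reducing via the relations: the distinct elements are
  {e, x, y, xy, x², x³, x⁴, x⁵, x²y, y⁻¹, xy⁻¹, x²y⁻¹}.
No further products give new elements, so |G| = 12.

Answer: 12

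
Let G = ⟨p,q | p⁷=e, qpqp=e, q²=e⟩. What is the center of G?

An element z ∈ Z(G) iff z commutes with every generator.
For example e is central: e·p = p = p·e; e·q = q = q·e.
Whereas p ∉ Z(G) since p·q = pq ≠ p⁶q = q·p.
Checking each of the 14 elements this way gives Z(G) = {e}, of order 1.

Answer: {e}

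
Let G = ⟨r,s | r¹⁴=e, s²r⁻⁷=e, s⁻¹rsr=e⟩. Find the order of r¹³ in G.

Compute successive powers until reaching e:
  (r¹³)¹ = r¹³, (r¹³)² = r¹², (r¹³)³ = r¹¹, (r¹³)⁴ = r¹⁰, (r¹³)⁵ = r⁹, (r¹³)⁶ = r⁸, (r¹³)⁷ = r⁷, (r¹³)⁸ = r⁶, (r¹³)⁹ = r⁵, (r¹³)¹⁰ = r⁴, (r¹³)¹¹ = r³, (r¹³)¹² = r², (r¹³)¹³ = r, (r¹³)¹⁴ = e.
The smallest positive k with (r¹³)ᵏ = e is 14.

Answer: 14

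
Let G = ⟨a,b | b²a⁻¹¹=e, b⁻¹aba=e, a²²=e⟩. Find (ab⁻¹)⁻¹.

The order of (ab⁻¹) is 4 (smallest k with (ab⁻¹)ᵏ = e), so (ab⁻¹)⁻¹ = (ab⁻¹)³ = ab.
Check: (ab⁻¹) · (ab) → (ab⁻¹) · a = b⁻¹;   (b⁻¹) · b = e, giving e as required.

Answer: ab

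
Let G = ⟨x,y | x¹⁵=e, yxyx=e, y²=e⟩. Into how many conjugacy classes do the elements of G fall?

The conjugacy classes (representative and size) are:
  [e] (size 1), [x¹⁴] (size 2), [x²] (size 2), [x³] (size 2), [x⁴] (size 2), [x¹⁰] (size 2), [x⁹] (size 2), [x⁷] (size 2), [x¹³y] (size 15).
Class equation: 1 + 2 + 2 + 2 + 2 + 2 + 2 + 2 + 15 = 30 = |G|. So G has 9 conjugacy classes.

Answer: 9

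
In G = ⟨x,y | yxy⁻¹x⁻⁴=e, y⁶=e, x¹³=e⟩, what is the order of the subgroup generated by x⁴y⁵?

|⟨x⁴y⁵⟩| equals the order of x⁴y⁵. Compute successive powers until reaching e:
  (x⁴y⁵)¹ = x⁴y⁵, (x⁴y⁵)² = x⁵y⁴, (x⁴y⁵)³ = x²y³, (x⁴y⁵)⁴ = x¹¹y², (x⁴y⁵)⁵ = x¹⁰y, (x⁴y⁵)⁶ = e.
The smallest positive k with (x⁴y⁵)ᵏ = e is 6, so |⟨x⁴y⁵⟩| = 6.

Answer: 6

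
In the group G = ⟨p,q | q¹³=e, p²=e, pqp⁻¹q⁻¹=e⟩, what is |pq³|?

Compute successive powers until reaching e:
  (pq³)¹ = pq³, (pq³)² = q⁶, (pq³)³ = pq⁹, (pq³)⁴ = q¹², (pq³)⁵ = pq², (pq³)⁶ = q⁵, (pq³)⁷ = pq⁸, (pq³)⁸ = q¹¹, (pq³)⁹ = pq, (pq³)¹⁰ = q⁴, (pq³)¹¹ = pq⁷, (pq³)¹² = q¹⁰, (pq³)¹³ = p, (pq³)¹⁴ = q³, (pq³)¹⁵ = pq⁶, (pq³)¹⁶ = q⁹, (pq³)¹⁷ = pq¹², (pq³)¹⁸ = q², (pq³)¹⁹ = pq⁵, (pq³)²⁰ = q⁸, (pq³)²¹ = pq¹¹, (pq³)²² = q, (pq³)²³ = pq⁴, (pq³)²⁴ = q⁷, (pq³)²⁵ = pq¹⁰, (pq³)²⁶ = e.
The smallest positive k with (pq³)ᵏ = e is 26.

Answer: 26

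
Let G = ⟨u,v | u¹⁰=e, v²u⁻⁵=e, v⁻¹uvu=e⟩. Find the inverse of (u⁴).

The order of (u⁴) is 5 (smallest k with (u⁴)ᵏ = e), so (u⁴)⁻¹ = (u⁴)⁴ = u⁶.
Check: (u⁴) · (u⁶) → (u⁴) · u⁶ = e, giving e as required.

Answer: u⁶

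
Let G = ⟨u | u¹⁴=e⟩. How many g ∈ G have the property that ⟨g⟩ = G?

G is cyclic of order 14. An element generates G iff its order is 14, and a cyclic group of order 14 has exactly φ(14) = 6 such elements.

Answer: 6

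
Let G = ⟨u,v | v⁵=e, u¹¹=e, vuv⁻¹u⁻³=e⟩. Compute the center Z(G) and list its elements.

An element z ∈ Z(G) iff z commutes with every generator.
For example e is central: e·u = u = u·e; e·v = v = v·e.
Whereas u ∉ Z(G) since u·v = uv ≠ u³v = v·u.
Checking each of the 55 elements this way gives Z(G) = {e}, of order 1.

Answer: {e}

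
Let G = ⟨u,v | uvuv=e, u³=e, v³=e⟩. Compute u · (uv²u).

Compute u · (uv²u) by multiplying left to right and reducing via the relations at each step:
  u · u = u²
  (u²) · v² = u²v²
  (u²v²) · u = vu²

Answer: vu²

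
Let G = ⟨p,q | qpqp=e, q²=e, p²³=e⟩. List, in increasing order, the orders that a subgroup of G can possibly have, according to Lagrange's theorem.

|G| = 46 = 2 · 23. By Lagrange's theorem the order of any subgroup divides 46; the divisors of 46 are 1, 2, 23, 46.

Answer: 1, 2, 23, 46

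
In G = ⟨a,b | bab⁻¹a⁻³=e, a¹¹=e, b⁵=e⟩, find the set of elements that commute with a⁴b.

⟨a⁴b⟩ ⊆ C_G(a⁴b) since powers of a⁴b commute with a⁴b; so |C_G(a⁴b)| ≥ |⟨a⁴b⟩| = 5.
By orbit–stabilizer, |C_G(a⁴b)| = |G| / |conj. class of a⁴b| = 55 / 11 = 5.
The 5 elements commuting with a⁴b are {e, a⁴b, a⁵b², a⁶b⁴, a⁸b³}.

Answer: {e, a⁴b, a⁵b², a⁶b⁴, a⁸b³}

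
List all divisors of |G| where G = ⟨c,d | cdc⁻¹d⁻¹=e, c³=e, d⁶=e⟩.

|G| = 18 = 2 · 3². By Lagrange's theorem the order of any subgroup divides 18; the divisors of 18 are 1, 2, 3, 6, 9, 18.

Answer: 1, 2, 3, 6, 9, 18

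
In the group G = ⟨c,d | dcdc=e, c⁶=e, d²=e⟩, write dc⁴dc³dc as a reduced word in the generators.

Multiply left to right, reducing at each step:
  d · c⁴ = c²d
  (c²d) · d = c²
  (c²) · c³ = c⁵
  (c⁵) · d = c⁵d
  (c⁵d) · c = c⁴d

Answer: c⁴d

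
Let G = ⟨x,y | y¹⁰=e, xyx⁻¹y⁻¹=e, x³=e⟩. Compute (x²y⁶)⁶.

Compute successive powers of (x²y⁶), reducing at each step:
  (x²y⁶)²: (x²y⁶) · x² = xy⁶;   (xy⁶) · y⁶ = xy²
  (x²y⁶)³: (xy²) · x² = y²;   (y²) · y⁶ = y⁸
  (x²y⁶)⁴: (y⁸) · x² = x²y⁸;   (x²y⁸) · y⁶ = x²y⁴
  (x²y⁶)⁵: (x²y⁴) · x² = xy⁴;   (xy⁴) · y⁶ = x
  (x²y⁶)⁶: x · x² = e;   e · y⁶ = y⁶

Answer: y⁶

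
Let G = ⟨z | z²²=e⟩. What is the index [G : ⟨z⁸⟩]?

First find ord(z⁸) by computing successive powers:
  (z⁸)¹ = z⁸, (z⁸)² = z¹⁶, (z⁸)³ = z², (z⁸)⁴ = z¹⁰, (z⁸)⁵ = z¹⁸, (z⁸)⁶ = z⁴, (z⁸)⁷ = z¹², (z⁸)⁸ = z²⁰, (z⁸)⁹ = z⁶, (z⁸)¹⁰ = z¹⁴, (z⁸)¹¹ = e.
So |⟨z⁸⟩| = ord(z⁸) = 11. With |G| = 22, by Lagrange [G : ⟨z⁸⟩] = 22/11 = 2.

Answer: 2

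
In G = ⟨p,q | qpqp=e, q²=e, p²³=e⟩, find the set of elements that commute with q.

⟨q⟩ ⊆ C_G(q) since powers of q commute with q; so |C_G(q)| ≥ |⟨q⟩| = 2.
By orbit–stabilizer, |C_G(q)| = |G| / |conj. class of q| = 46 / 23 = 2.
The 2 elements commuting with q are {e, q}.

Answer: {e, q}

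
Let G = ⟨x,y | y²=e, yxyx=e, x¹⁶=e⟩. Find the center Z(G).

An element z ∈ Z(G) iff z commutes with every generator.
For example x⁸ is central: (x⁸)·x = x⁹ = x·(x⁸); (x⁸)·y = x⁸y = y·(x⁸).
Whereas x ∉ Z(G) since x·y = xy ≠ x¹⁵y = y·x.
Checking each of the 32 elements this way gives Z(G) = {e, x⁸}, of order 2.

Answer: {e, x⁸}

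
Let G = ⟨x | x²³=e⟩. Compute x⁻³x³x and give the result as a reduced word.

Multiply left to right, reducing at each step:
  (x²⁰) · x³ = e
  e · x = x

Answer: x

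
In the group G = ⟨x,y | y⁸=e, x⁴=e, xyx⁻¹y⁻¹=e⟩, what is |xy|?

Compute successive powers until reaching e:
  (xy)¹ = xy, (xy)² = x²y², (xy)³ = x³y³, (xy)⁴ = y⁴, (xy)⁵ = xy⁵, (xy)⁶ = x²y⁶, (xy)⁷ = x³y⁷, (xy)⁸ = e.
The smallest positive k with (xy)ᵏ = e is 8.

Answer: 8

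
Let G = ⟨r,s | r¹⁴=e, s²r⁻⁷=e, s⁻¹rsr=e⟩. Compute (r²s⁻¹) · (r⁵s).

Compute (r²s⁻¹) · (r⁵s) by multiplying left to right and reducing via the relations at each step:
  (r²s⁻¹) · r⁵ = r⁴s
  (r⁴s) · s = r¹¹

Answer: r¹¹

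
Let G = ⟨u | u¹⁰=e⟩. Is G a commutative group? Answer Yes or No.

G has a single generator, so G is cyclic and hence abelian.

Answer: Yes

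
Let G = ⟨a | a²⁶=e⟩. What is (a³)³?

Compute successive powers of (a³), reducing at each step:
  (a³)²: (a³) · a³ = a⁶
  (a³)³: (a⁶) · a³ = a⁹

Answer: a⁹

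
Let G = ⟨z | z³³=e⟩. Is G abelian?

G has a single generator, so G is cyclic and hence abelian.

Answer: Yes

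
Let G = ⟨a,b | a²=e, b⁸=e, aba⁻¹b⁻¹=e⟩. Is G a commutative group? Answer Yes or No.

Each pair of generators commutes: a·b = ab = b·a. Since the generators pairwise commute, every element of G commutes with every other, so G is abelian.

Answer: Yes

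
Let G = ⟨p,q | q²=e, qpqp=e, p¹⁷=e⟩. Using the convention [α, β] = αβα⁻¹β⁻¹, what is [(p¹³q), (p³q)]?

[(p¹³q), (p³q)] = (p¹³q)·(p³q)·(p¹³q)⁻¹·(p³q)⁻¹.
  (p¹³q) · (p³q) = p¹⁰
  (p¹⁰) · (p¹³q) = p⁶q
  (p⁶q) · (p³q) = p³

Answer: p³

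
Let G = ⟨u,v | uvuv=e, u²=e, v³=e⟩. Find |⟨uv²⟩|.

|⟨uv²⟩| equals the order of uv². Compute successive powers until reaching e:
  (uv²)¹ = uv², (uv²)² = e.
The smallest positive k with (uv²)ᵏ = e is 2, so |⟨uv²⟩| = 2.

Answer: 2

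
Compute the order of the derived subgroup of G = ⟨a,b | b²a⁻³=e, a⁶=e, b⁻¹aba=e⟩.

G' = [G, G] is generated by all commutators. The generator-pair commutators are: [a, b] = a².
The subgroup they normally generate is {e, a², a⁴}, of order 3.
Check: |G/G'| = 12/3 = 4 is the order of the abelianisation.

Answer: 3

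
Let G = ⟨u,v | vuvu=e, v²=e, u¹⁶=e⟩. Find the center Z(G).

An element z ∈ Z(G) iff z commutes with every generator.
For example u⁸ is central: (u⁸)·u = u⁹ = u·(u⁸); (u⁸)·v = u⁸v = v·(u⁸).
Whereas u ∉ Z(G) since u·v = uv ≠ u¹⁵v = v·u.
Checking each of the 32 elements this way gives Z(G) = {e, u⁸}, of order 2.

Answer: {e, u⁸}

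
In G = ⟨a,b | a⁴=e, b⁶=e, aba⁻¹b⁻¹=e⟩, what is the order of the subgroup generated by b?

|⟨b⟩| equals the order of b. Compute successive powers until reaching e:
  b¹ = b, b² = b², b³ = b³, b⁴ = b⁴, b⁵ = b⁵, b⁶ = e.
The smallest positive k with bᵏ = e is 6, so |⟨b⟩| = 6.

Answer: 6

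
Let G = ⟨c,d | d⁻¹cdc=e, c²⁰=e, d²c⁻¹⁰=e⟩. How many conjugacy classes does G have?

The conjugacy classes (representative and size) are:
  [e] (size 1), [c] (size 2), [c²] (size 2), [c³] (size 2), [c⁴] (size 2), [c⁵] (size 2), [c¹⁴] (size 2), [c⁷] (size 2), [c⁸] (size 2), [c¹¹] (size 2), [c¹⁰] (size 1), [c²d⁻¹] (size 10), [c⁹d] (size 10).
Class equation: 1 + 2 + 2 + 2 + 2 + 2 + 2 + 2 + 2 + 2 + 1 + 10 + 10 = 40 = |G|. So G has 13 conjugacy classes.

Answer: 13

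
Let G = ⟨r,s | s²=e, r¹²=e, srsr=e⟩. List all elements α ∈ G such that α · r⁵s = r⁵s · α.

⟨r⁵s⟩ ⊆ C_G(r⁵s) since powers of r⁵s commute with r⁵s; so |C_G(r⁵s)| ≥ |⟨r⁵s⟩| = 2.
By orbit–stabilizer, |C_G(r⁵s)| = |G| / |conj. class of r⁵s| = 24 / 6 = 4.
The 4 elements commuting with r⁵s are {e, r⁶, r¹¹s, r⁵s}.

Answer: {e, r⁶, r¹¹s, r⁵s}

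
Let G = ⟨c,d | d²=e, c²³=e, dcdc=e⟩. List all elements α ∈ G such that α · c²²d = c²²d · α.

⟨c²²d⟩ ⊆ C_G(c²²d) since powers of c²²d commute with c²²d; so |C_G(c²²d)| ≥ |⟨c²²d⟩| = 2.
By orbit–stabilizer, |C_G(c²²d)| = |G| / |conj. class of c²²d| = 46 / 23 = 2.
The 2 elements commuting with c²²d are {e, c²²d}.

Answer: {e, c²²d}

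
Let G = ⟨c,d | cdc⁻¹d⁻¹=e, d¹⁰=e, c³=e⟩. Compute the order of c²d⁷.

Compute successive powers until reaching e:
  (c²d⁷)¹ = c²d⁷, (c²d⁷)² = cd⁴, (c²d⁷)³ = d, (c²d⁷)⁴ = c²d⁸, (c²d⁷)⁵ = cd⁵, (c²d⁷)⁶ = d², (c²d⁷)⁷ = c²d⁹, (c²d⁷)⁸ = cd⁶, (c²d⁷)⁹ = d³, (c²d⁷)¹⁰ = c², (c²d⁷)¹¹ = cd⁷, (c²d⁷)¹² = d⁴, (c²d⁷)¹³ = c²d, (c²d⁷)¹⁴ = cd⁸, (c²d⁷)¹⁵ = d⁵, (c²d⁷)¹⁶ = c²d², (c²d⁷)¹⁷ = cd⁹, (c²d⁷)¹⁸ = d⁶, (c²d⁷)¹⁹ = c²d³, (c²d⁷)²⁰ = c, (c²d⁷)²¹ = d⁷, (c²d⁷)²² = c²d⁴, (c²d⁷)²³ = cd, (c²d⁷)²⁴ = d⁸, (c²d⁷)²⁵ = c²d⁵, (c²d⁷)²⁶ = cd², (c²d⁷)²⁷ = d⁹, (c²d⁷)²⁸ = c²d⁶, (c²d⁷)²⁹ = cd³, (c²d⁷)³⁰ = e.
The smallest positive k with (c²d⁷)ᵏ = e is 30.

Answer: 30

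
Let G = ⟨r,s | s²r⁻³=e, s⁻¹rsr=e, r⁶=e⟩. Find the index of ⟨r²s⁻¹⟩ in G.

First find ord(r²s⁻¹) by computing successive powers:
  (r²s⁻¹)¹ = r²s⁻¹, (r²s⁻¹)² = r³, (r²s⁻¹)³ = r²s, (r²s⁻¹)⁴ = e.
So |⟨r²s⁻¹⟩| = ord(r²s⁻¹) = 4. With |G| = 12, by Lagrange [G : ⟨r²s⁻¹⟩] = 12/4 = 3.

Answer: 3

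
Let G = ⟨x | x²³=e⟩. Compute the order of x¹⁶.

Compute successive powers until reaching e:
  (x¹⁶)¹ = x¹⁶, (x¹⁶)² = x⁹, (x¹⁶)³ = x², (x¹⁶)⁴ = x¹⁸, (x¹⁶)⁵ = x¹¹, (x¹⁶)⁶ = x⁴, (x¹⁶)⁷ = x²⁰, (x¹⁶)⁸ = x¹³, (x¹⁶)⁹ = x⁶, (x¹⁶)¹⁰ = x²², (x¹⁶)¹¹ = x¹⁵, (x¹⁶)¹² = x⁸, (x¹⁶)¹³ = x, (x¹⁶)¹⁴ = x¹⁷, (x¹⁶)¹⁵ = x¹⁰, (x¹⁶)¹⁶ = x³, (x¹⁶)¹⁷ = x¹⁹, (x¹⁶)¹⁸ = x¹², (x¹⁶)¹⁹ = x⁵, (x¹⁶)²⁰ = x²¹, (x¹⁶)²¹ = x¹⁴, (x¹⁶)²² = x⁷, (x¹⁶)²³ = e.
The smallest positive k with (x¹⁶)ᵏ = e is 23.

Answer: 23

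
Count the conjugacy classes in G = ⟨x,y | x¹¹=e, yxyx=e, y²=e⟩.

The conjugacy classes (representative and size) are:
  [e] (size 1), [x¹⁰] (size 2), [x²] (size 2), [x³] (size 2), [x⁷] (size 2), [x⁶] (size 2), [x²y] (size 11).
Class equation: 1 + 2 + 2 + 2 + 2 + 2 + 11 = 22 = |G|. So G has 7 conjugacy classes.

Answer: 7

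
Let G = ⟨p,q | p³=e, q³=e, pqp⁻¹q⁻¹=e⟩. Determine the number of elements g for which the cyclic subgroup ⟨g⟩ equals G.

⟨g⟩ = G would require ord(g) = |G| = 9, but the maximum element order in G is 3 < 9. So G is not cyclic and no single element generates it: the count is 0.

Answer: 0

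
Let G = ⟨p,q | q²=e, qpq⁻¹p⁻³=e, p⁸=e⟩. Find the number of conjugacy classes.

The conjugacy classes (representative and size) are:
  [e] (size 1), [p³] (size 2), [p²] (size 2), [p⁴] (size 1), [p⁵] (size 2), [p⁴q] (size 4), [pq] (size 4).
Class equation: 1 + 2 + 2 + 1 + 2 + 4 + 4 = 16 = |G|. So G has 7 conjugacy classes.

Answer: 7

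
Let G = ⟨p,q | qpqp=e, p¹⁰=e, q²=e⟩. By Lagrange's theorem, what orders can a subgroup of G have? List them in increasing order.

|G| = 20 = 2² · 5. By Lagrange's theorem the order of any subgroup divides 20; the divisors of 20 are 1, 2, 4, 5, 10, 20.

Answer: 1, 2, 4, 5, 10, 20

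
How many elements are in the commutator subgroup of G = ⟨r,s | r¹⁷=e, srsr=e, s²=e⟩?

G' = [G, G] is generated by all commutators. The generator-pair commutators are: [r, s] = r².
The subgroup they normally generate is {e, r, r², r³, r⁴, r⁵, r⁶, r⁷, r⁸, r⁹, r¹⁰, r¹¹, r¹², r¹³, r¹⁴, r¹⁵, r¹⁶}, of order 17.
Check: |G/G'| = 34/17 = 2 is the order of the abelianisation.

Answer: 17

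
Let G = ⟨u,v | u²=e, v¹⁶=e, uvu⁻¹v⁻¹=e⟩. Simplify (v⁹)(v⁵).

Compute (v⁹) · (v⁵) by multiplying left to right and reducing via the relations at each step:
  (v⁹) · v⁵ = v¹⁴

Answer: v¹⁴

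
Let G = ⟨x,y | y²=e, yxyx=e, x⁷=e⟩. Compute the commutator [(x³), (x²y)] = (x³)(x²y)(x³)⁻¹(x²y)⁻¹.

[(x³), (x²y)] = (x³)·(x²y)·(x³)⁻¹·(x²y)⁻¹.
  (x³) · (x²y) = x⁵y
  (x⁵y) · (x⁴) = xy
  (xy) · (x²y) = x⁶

Answer: x⁶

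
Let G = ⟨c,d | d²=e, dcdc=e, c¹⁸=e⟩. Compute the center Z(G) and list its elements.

An element z ∈ Z(G) iff z commutes with every generator.
For example c⁹ is central: (c⁹)·c = c¹⁰ = c·(c⁹); (c⁹)·d = c⁹d = d·(c⁹).
Whereas c ∉ Z(G) since c·d = cd ≠ c¹⁷d = d·c.
Checking each of the 36 elements this way gives Z(G) = {e, c⁹}, of order 2.

Answer: {e, c⁹}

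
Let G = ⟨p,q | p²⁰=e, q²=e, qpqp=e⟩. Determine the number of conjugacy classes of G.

The conjugacy classes (representative and size) are:
  [e] (size 1), [p] (size 2), [p¹⁸] (size 2), [p³] (size 2), [p⁴] (size 2), [p¹⁵] (size 2), [p¹⁴] (size 2), [p⁷] (size 2), [p¹²] (size 2), [p¹¹] (size 2), [p¹⁰] (size 1), [p¹⁸q] (size 10), [p⁵q] (size 10).
Class equation: 1 + 2 + 2 + 2 + 2 + 2 + 2 + 2 + 2 + 2 + 1 + 10 + 10 = 40 = |G|. So G has 13 conjugacy classes.

Answer: 13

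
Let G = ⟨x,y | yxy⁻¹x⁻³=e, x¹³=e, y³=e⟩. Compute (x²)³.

Compute successive powers of (x²), reducing at each step:
  (x²)²: (x²) · x² = x⁴
  (x²)³: (x⁴) · x² = x⁶

Answer: x⁶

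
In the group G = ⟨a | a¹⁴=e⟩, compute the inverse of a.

The order of a is 14 (smallest k with aᵏ = e), so a⁻¹ = a¹³ = a¹³.
Check: a · (a¹³) → a · a¹³ = e, giving e as required.

Answer: a¹³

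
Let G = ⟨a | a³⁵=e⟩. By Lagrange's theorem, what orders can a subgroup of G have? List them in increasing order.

|G| = 35 = 5 · 7. By Lagrange's theorem the order of any subgroup divides 35; the divisors of 35 are 1, 5, 7, 35.

Answer: 1, 5, 7, 35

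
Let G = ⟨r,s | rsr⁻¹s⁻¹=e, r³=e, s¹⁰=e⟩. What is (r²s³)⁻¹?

The order of (r²s³) is 30 (smallest k with (r²s³)ᵏ = e), so (r²s³)⁻¹ = (r²s³)²⁹ = rs⁷.
Check: (r²s³) · (rs⁷) → (r²s³) · r = s³;   (s³) · s⁷ = e, giving e as required.

Answer: rs⁷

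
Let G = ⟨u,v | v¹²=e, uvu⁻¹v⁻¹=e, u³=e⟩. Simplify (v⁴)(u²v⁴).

Compute (v⁴) · (u²v⁴) by multiplying left to right and reducing via the relations at each step:
  (v⁴) · u² = u²v⁴
  (u²v⁴) · v⁴ = u²v⁸

Answer: u²v⁸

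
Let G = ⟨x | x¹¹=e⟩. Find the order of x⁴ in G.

Compute successive powers until reaching e:
  (x⁴)¹ = x⁴, (x⁴)² = x⁸, (x⁴)³ = x, (x⁴)⁴ = x⁵, (x⁴)⁵ = x⁹, (x⁴)⁶ = x², (x⁴)⁷ = x⁶, (x⁴)⁸ = x¹⁰, (x⁴)⁹ = x³, (x⁴)¹⁰ = x⁷, (x⁴)¹¹ = e.
The smallest positive k with (x⁴)ᵏ = e is 11.

Answer: 11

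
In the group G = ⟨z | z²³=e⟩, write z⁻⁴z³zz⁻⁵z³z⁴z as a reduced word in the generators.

Multiply left to right, reducing at each step:
  (z¹⁹) · z³ = z²²
  (z²²) · z = e
  e · z⁻⁵ = z¹⁸
  (z¹⁸) · z³ = z²¹
  (z²¹) · z⁴ = z²
  (z²) · z = z³

Answer: z³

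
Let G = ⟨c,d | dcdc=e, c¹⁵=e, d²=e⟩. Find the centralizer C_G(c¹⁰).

⟨c¹⁰⟩ ⊆ C_G(c¹⁰) since powers of c¹⁰ commute with c¹⁰; so |C_G(c¹⁰)| ≥ |⟨c¹⁰⟩| = 3.
By orbit–stabilizer, |C_G(c¹⁰)| = |G| / |conj. class of c¹⁰| = 30 / 2 = 15.
The 15 elements commuting with c¹⁰ are {e, c, c², c³, c⁴, c⁵, c⁶, c⁷, c⁸, c⁹, c¹⁰, c¹¹, c¹², c¹³, c¹⁴}.

Answer: {e, c, c², c³, c⁴, c⁵, c⁶, c⁷, c⁸, c⁹, c¹⁰, c¹¹, c¹², c¹³, c¹⁴}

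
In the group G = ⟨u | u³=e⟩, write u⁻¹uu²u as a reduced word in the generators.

Multiply left to right, reducing at each step:
  (u²) · u = e
  e · u² = u²
  (u²) · u = e

Answer: e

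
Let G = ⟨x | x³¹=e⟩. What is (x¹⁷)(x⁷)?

Compute (x¹⁷) · (x⁷) by multiplying left to right and reducing via the relations at each step:
  (x¹⁷) · x⁷ = x²⁴

Answer: x²⁴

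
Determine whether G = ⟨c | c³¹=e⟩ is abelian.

G has a single generator, so G is cyclic and hence abelian.

Answer: Yes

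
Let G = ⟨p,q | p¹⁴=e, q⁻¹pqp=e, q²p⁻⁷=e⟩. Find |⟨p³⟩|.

|⟨p³⟩| equals the order of p³. Compute successive powers until reaching e:
  (p³)¹ = p³, (p³)² = p⁶, (p³)³ = p⁹, (p³)⁴ = p¹², (p³)⁵ = p, (p³)⁶ = p⁴, (p³)⁷ = p⁷, (p³)⁸ = p¹⁰, (p³)⁹ = p¹³, (p³)¹⁰ = p², (p³)¹¹ = p⁵, (p³)¹² = p⁸, (p³)¹³ = p¹¹, (p³)¹⁴ = e.
The smallest positive k with (p³)ᵏ = e is 14, so |⟨p³⟩| = 14.

Answer: 14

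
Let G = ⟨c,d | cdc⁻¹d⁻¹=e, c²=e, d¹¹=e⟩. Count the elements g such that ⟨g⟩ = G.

G is cyclic of order 22. An element generates G iff its order is 22, and a cyclic group of order 22 has exactly φ(22) = 10 such elements.

Answer: 10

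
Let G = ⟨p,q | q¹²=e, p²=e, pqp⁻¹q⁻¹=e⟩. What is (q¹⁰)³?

Compute successive powers of (q¹⁰), reducing at each step:
  (q¹⁰)²: (q¹⁰) · q¹⁰ = q⁸
  (q¹⁰)³: (q⁸) · q¹⁰ = q⁶

Answer: q⁶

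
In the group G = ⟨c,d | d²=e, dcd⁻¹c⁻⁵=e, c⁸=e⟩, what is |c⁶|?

Compute successive powers until reaching e:
  (c⁶)¹ = c⁶, (c⁶)² = c⁴, (c⁶)³ = c², (c⁶)⁴ = e.
The smallest positive k with (c⁶)ᵏ = e is 4.

Answer: 4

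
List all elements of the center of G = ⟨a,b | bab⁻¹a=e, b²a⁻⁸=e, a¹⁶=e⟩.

An element z ∈ Z(G) iff z commutes with every generator.
For example a⁸ is central: (a⁸)·a = a⁹ = a·(a⁸); (a⁸)·b = b⁻¹ = b·(a⁸).
Whereas a ∉ Z(G) since a·b = ab ≠ a⁷b⁻¹ = b·a.
Checking each of the 32 elements this way gives Z(G) = {e, a⁸}, of order 2.

Answer: {e, a⁸}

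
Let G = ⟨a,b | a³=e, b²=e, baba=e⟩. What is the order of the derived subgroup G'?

G' = [G, G] is generated by all commutators. The generator-pair commutators are: [a, b] = a².
The subgroup they normally generate is {e, a, a²}, of order 3.
Check: |G/G'| = 6/3 = 2 is the order of the abelianisation.

Answer: 3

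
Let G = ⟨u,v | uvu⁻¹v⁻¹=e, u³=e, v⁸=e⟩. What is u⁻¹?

The order of u is 3 (smallest k with uᵏ = e), so u⁻¹ = u² = u².
Check: u · (u²) → u · u² = e, giving e as required.

Answer: u²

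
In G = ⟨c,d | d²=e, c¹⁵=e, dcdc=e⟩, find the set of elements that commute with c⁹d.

⟨c⁹d⟩ ⊆ C_G(c⁹d) since powers of c⁹d commute with c⁹d; so |C_G(c⁹d)| ≥ |⟨c⁹d⟩| = 2.
By orbit–stabilizer, |C_G(c⁹d)| = |G| / |conj. class of c⁹d| = 30 / 15 = 2.
The 2 elements commuting with c⁹d are {e, c⁹d}.

Answer: {e, c⁹d}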